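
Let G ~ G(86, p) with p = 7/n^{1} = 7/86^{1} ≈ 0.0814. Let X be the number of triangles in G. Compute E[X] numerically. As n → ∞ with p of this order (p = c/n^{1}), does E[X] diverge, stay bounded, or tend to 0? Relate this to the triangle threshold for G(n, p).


Number of potential triangles: C(86, 3) = 102340.
Each occurs with probability p³ ≈ (0.0814)³ ≈ 5.39261e-04.
By linearity: E[X] = C(86, 3)·p³ ≈ 102340 · 5.39261e-04 ≈ 55.188.
Here α = 1, so p = 7/n is exactly at the triangle threshold p ~ 1/n. Asymptotically E[X] → c³/6 = 7³/6 = 343/6 ≈ 57.167, a bounded constant. In this regime the triangle count is asymptotically Poisson(c³/6).

E[X] ≈ 55.188; in regime p = Θ(1/n^{1}) E[X] stays bounded (at the triangle threshold p ~ 1/n).


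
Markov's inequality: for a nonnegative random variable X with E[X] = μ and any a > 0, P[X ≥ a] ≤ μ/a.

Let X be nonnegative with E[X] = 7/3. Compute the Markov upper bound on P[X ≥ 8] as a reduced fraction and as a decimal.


μ = E[X] = 7/3, a = 8.
Markov: P[X ≥ 8] ≤ μ/a = (7/3)/8 = 7/24.
Numerically: ≈ 0.292.
(Since a = 8 > μ = 2.333, the bound 7/24 is < 1 and informative.)

P[X ≥ 8] ≤ 7/24 ≈ 0.292.


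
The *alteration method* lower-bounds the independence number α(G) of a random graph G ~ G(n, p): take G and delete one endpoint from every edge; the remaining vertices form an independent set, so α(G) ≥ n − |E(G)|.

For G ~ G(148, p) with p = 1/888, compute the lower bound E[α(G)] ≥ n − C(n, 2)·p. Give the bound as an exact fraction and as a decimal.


E[|E(G)|] = C(148, 2)·p = 10878 · (1/888) = 49/4.
E[α(G)] ≥ n − E[|E(G)|] = 148 − 49/4 = 543/4.
Numerically: ≈ 135.7500.
(This is only a lower bound; the true E[α(G)] may be larger.)

E[α(G)] ≥ 543/4 ≈ 135.7500.


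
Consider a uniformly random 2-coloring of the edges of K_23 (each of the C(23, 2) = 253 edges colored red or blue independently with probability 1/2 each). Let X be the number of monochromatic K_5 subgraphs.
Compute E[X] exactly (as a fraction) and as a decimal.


Let X = Σ_S X_S over the C(23, 5) = 33649 subsets S of size 5, where X_S = 1 if the K_5 on S is monochromatic.
For a fixed S, the K_5 on S has C(5, 2) = 10 edges. P[all 10 edges red] = (1/2)^10, and likewise for blue, so P[monochromatic] = 2·(1/2)^10 = 2^{1 − 10} = 1/512.
By linearity of expectation: E[X] = C(23, 5) · 2^{1 − 10} = 33649 · 1/512 = 33649/512.
Numerically: E[X] ≈ 65.720703.

E[X] = C(23,5)·2^(1−C(5,2)) = 33649/512 ≈ 65.720703.


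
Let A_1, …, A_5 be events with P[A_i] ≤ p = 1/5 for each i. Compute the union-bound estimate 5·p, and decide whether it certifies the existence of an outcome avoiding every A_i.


Union bound: P[∪_{i=1}^{5} A_i] ≤ Σ_i P[A_i] ≤ 5·p = 5·(1/5) = 1.
Numerically: 1 ≈ 1.00000.
Is 1 < 1? NO.
Since the bound 1 is ≥ 1, the union bound is uninformative here; it does NOT by itself certify existence.

5·p = 1 ≈ 1.00000; existence NOT certified by the union bound.


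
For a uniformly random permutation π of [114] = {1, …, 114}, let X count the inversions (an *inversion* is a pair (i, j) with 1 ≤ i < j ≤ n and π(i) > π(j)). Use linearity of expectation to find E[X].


Write X = Σ X_I over the C(114, 2) = 6441 pairs i < j, with X_I the indicator of one inversion.
There are 6441 indicators.
For each fixed pair i < j, the values π(i) and π(j) are two distinct elements of {1, …, 114} in uniformly random order; by symmetry P[π(i) > π(j)] = 1/2.
By linearity: E[X] = 6441 · (1/2) = C(114, 2) · (1/2) = 6441/2 = 6441/2 ≈ 3220.5000.

E[X] = 6441/2 = 3220.5000.


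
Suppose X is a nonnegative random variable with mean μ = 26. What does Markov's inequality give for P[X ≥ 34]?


μ = E[X] = 26, a = 34.
Markov: P[X ≥ 34] ≤ μ/a = (26)/34 = 13/17.
Numerically: ≈ 0.7647.
(Since a = 34 > μ = 26.0000, the bound 13/17 is < 1 and informative.)

P[X ≥ 34] ≤ 13/17 ≈ 0.7647.


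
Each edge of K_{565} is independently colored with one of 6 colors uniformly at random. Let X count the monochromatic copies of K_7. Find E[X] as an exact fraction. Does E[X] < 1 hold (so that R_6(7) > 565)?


E[X] = C(565, 7) · 6^{1 − 21} = 3513212521235560 · 6^{−20} = 3513212521235560/3656158440062976.
As a reduced fraction: E[X] = 439151565154445/457019805007872 ≈ 0.9609.
Is E[X] < 1? YES.
Since E[X] < 1, there exists a 6-coloring of K_{565} with no monochromatic K_7; hence R_6(7) > 565.

E[X] = 439151565154445/457019805007872 ≈ 0.9609; E[X] < 1, so R_6(7) > 565.


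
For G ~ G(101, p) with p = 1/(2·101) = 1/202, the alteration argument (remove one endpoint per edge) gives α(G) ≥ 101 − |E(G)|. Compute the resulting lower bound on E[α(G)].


E[|E(G)|] = C(101, 2)·p = 5050 · (1/202) = 25.
E[α(G)] ≥ n − E[|E(G)|] = 101 − 25 = 76.
Numerically: ≈ 76.000000.
(This is only a lower bound; the true E[α(G)] may be larger.)

E[α(G)] ≥ 76 ≈ 76.000000.


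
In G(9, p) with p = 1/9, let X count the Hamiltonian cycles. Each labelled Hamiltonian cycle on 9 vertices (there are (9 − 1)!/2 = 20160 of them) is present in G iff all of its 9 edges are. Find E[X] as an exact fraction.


K_9 has (9 − 1)!/2 = 20160 labelled Hamiltonian cycles.
For each such Hamiltonian cycle H, let X_H = 1 if all 9 edges of H are present in G. Then P[X_H = 1] = p^{9} = (1/9)^{9} = 1/387420489.
By linearity: E[X] = Σ_H E[X_H] = 20160 · p^{9} = 20160 · 1/387420489 = 2240/43046721.
Numerically: E[X] ≈ 5.20365e-05.

E[X] = 20160 · (1/9)^{9} = 2240/43046721 ≈ 5.20365e-05.


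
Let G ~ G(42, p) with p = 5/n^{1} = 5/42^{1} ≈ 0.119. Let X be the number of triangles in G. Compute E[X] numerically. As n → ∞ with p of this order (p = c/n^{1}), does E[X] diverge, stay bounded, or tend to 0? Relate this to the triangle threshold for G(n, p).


Number of potential triangles: C(42, 3) = 11480.
Each occurs with probability p³ ≈ (0.119)³ ≈ 1.687183e-03.
By linearity: E[X] = C(42, 3)·p³ ≈ 11480 · 1.687183e-03 ≈ 19.3689.
Here α = 1, so p = 5/n is exactly at the triangle threshold p ~ 1/n. Asymptotically E[X] → c³/6 = 5³/6 = 125/6 ≈ 20.8333, a bounded constant. In this regime the triangle count is asymptotically Poisson(c³/6).

E[X] ≈ 19.3689; in regime p = Θ(1/n^{1}) E[X] stays bounded (at the triangle threshold p ~ 1/n).


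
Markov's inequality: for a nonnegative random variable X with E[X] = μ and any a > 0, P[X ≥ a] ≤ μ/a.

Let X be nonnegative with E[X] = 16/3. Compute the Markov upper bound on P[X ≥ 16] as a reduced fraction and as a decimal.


μ = E[X] = 16/3, a = 16.
Markov: P[X ≥ 16] ≤ μ/a = (16/3)/16 = 1/3.
Numerically: ≈ 0.33333.
(Since a = 16 > μ = 5.33333, the bound 1/3 is < 1 and informative.)

P[X ≥ 16] ≤ 1/3 ≈ 0.33333.


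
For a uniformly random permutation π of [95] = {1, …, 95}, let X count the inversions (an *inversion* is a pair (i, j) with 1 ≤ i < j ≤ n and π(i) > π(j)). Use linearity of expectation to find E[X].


Write X = Σ X_I over the C(95, 2) = 4465 pairs i < j, with X_I the indicator of one inversion.
There are 4465 indicators.
For each fixed pair i < j, the values π(i) and π(j) are two distinct elements of {1, …, 95} in uniformly random order; by symmetry P[π(i) > π(j)] = 1/2.
By linearity: E[X] = 4465 · (1/2) = C(95, 2) · (1/2) = 4465/2 = 4465/2 ≈ 2232.50000.

E[X] = 4465/2 = 2232.50000.


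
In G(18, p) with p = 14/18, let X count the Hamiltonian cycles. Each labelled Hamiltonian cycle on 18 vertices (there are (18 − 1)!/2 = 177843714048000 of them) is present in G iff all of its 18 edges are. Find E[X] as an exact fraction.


K_18 has (18 − 1)!/2 = 177843714048000 labelled Hamiltonian cycles.
For each such Hamiltonian cycle H, let X_H = 1 if all 18 edges of H are present in G. Then P[X_H = 1] = p^{18} = (7/9)^{18} = 1628413597910449/150094635296999121.
By linearity: E[X] = Σ_H E[X_H] = 177843714048000 · p^{18} = 177843714048000 · 1628413597910449/150094635296999121 = 397260798708725298034688000/205891132094649.
Numerically: E[X] ≈ 1.9295e+12.

E[X] = 177843714048000 · (7/9)^{18} = 397260798708725298034688000/205891132094649 ≈ 1.9295e+12.


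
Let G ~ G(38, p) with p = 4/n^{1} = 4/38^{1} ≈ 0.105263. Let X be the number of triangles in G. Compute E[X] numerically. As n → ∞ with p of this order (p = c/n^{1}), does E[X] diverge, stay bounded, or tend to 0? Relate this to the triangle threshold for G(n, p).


Number of potential triangles: C(38, 3) = 8436.
Each occurs with probability p³ ≈ (0.105263)³ ≈ 1.16635078e-03.
By linearity: E[X] = C(38, 3)·p³ ≈ 8436 · 1.16635078e-03 ≈ 9.839335.
Here α = 1, so p = 4/n is exactly at the triangle threshold p ~ 1/n. Asymptotically E[X] → c³/6 = 4³/6 = 32/3 ≈ 10.666667, a bounded constant. In this regime the triangle count is asymptotically Poisson(c³/6).

E[X] ≈ 9.839335; in regime p = Θ(1/n^{1}) E[X] stays bounded (at the triangle threshold p ~ 1/n).


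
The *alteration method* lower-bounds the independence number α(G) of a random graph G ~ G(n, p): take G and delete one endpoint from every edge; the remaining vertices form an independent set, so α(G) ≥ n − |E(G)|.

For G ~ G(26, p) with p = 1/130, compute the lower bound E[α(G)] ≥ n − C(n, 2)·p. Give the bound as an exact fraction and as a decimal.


E[|E(G)|] = C(26, 2)·p = 325 · (1/130) = 5/2.
E[α(G)] ≥ n − E[|E(G)|] = 26 − 5/2 = 47/2.
Numerically: ≈ 23.5000.
(This is only a lower bound; the true E[α(G)] may be larger.)

E[α(G)] ≥ 47/2 ≈ 23.5000.


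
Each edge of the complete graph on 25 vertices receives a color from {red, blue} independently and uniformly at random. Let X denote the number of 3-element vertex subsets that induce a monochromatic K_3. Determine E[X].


Let X = Σ_S X_S over the C(25, 3) = 2300 subsets S of size 3, where X_S = 1 if the K_3 on S is monochromatic.
For a fixed S, the K_3 on S has C(3, 2) = 3 edges. P[all 3 edges red] = (1/2)^3, and likewise for blue, so P[monochromatic] = 2·(1/2)^3 = 2^{1 − 3} = 1/4.
By linearity: E[X] = C(25, 3) · 2^{1 − 3} = 2300 · 1/4 = 575.
Numerically: E[X] ≈ 575.00000.

E[X] = C(25,3)·2^(1−C(3,2)) = 575 ≈ 575.00000.


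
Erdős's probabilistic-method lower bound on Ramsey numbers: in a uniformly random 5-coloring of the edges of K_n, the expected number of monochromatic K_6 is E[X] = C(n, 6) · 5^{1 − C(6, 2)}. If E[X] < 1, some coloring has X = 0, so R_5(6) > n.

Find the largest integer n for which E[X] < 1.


We need C(n, 6) · 5^{1 − 15} < 1, i.e. C(n, 6) < 5^{15 − 1} = 6103515625.
Check values of n near the boundary:
  n = 127: C(127, 6) = 5169379425; 5169379425 < 6103515625? YES
  n = 128: C(128, 6) = 5423611200; 5423611200 < 6103515625? YES
  n = 129: C(129, 6) = 5688177600; 5688177600 < 6103515625? YES
  n = 130: C(130, 6) = 5963412000; 5963412000 < 6103515625? YES
  n = 131: C(131, 6) = 6249655776; 6249655776 < 6103515625? NO
  n = 132: C(132, 6) = 6547258432; 6547258432 < 6103515625? NO
The largest n with C(n, 6) < 6103515625 is n = 130 (where E[X] = 47707296/48828125 ≈ 0.9770454). Hence R_5(6) > 130, i.e. R_5(6) ≥ 131.

Largest n = 130; hence R_5(6) > 130.


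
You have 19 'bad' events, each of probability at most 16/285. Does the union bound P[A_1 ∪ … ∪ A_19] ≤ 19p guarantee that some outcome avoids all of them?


Union bound: P[∪_{i=1}^{19} A_i] ≤ Σ_i P[A_i] ≤ 19·p = 19·(16/285) = 16/15.
Numerically: 16/15 ≈ 1.0666667.
Is 16/15 < 1? NO.
Since the bound 16/15 is ≥ 1, the union bound is uninformative here; it does NOT by itself certify existence.

19·p = 16/15 ≈ 1.0666667; existence NOT certified by the union bound.


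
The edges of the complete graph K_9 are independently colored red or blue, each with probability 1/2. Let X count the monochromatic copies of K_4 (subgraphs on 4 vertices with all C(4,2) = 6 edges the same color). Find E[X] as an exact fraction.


Let X = Σ_S X_S over the C(9, 4) = 126 subsets S of size 4, where X_S = 1 if the K_4 on S is monochromatic.
For a fixed S, the K_4 on S has C(4, 2) = 6 edges. P[all 6 edges red] = (1/2)^6, and likewise for blue, so P[monochromatic] = 2·(1/2)^6 = 2^{1 − 6} = 1/32.
Summing: E[X] = C(9, 4) · 2^{1 − 6} = 126 · 1/32 = 63/16.
Numerically: E[X] ≈ 3.9375.

E[X] = C(9,4)·2^(1−C(4,2)) = 63/16 ≈ 3.9375.


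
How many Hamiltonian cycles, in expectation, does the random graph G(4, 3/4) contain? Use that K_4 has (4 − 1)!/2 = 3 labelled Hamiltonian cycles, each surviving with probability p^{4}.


K_4 has (4 − 1)!/2 = 3 labelled Hamiltonian cycles.
For each such Hamiltonian cycle H, let X_H = 1 if all 4 edges of H are present in G. Then P[X_H = 1] = p^{4} = (3/4)^{4} = 81/256.
By linearity: E[X] = Σ_H E[X_H] = 3 · p^{4} = 3 · 81/256 = 243/256.
Numerically: E[X] ≈ 0.94922.

E[X] = 3 · (3/4)^{4} = 243/256 ≈ 0.94922.


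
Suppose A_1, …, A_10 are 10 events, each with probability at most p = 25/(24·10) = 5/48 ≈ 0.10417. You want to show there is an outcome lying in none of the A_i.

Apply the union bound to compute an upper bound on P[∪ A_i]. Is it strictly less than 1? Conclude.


Union bound: P[∪_{i=1}^{10} A_i] ≤ Σ_i P[A_i] ≤ 10·p = 10·(5/48) = 25/24.
Numerically: 25/24 ≈ 1.04167.
Is 25/24 < 1? NO.
Since the bound 25/24 is ≥ 1, the union bound is uninformative here; it does NOT by itself certify existence.

10·p = 25/24 ≈ 1.04167; existence NOT certified by the union bound.


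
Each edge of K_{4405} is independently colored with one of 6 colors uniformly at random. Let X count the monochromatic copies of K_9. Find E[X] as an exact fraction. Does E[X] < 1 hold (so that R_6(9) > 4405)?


E[X] = C(4405, 9) · 6^{1 − 36} = 1706862792900636302463627150 · 6^{−35} = 1706862792900636302463627150/1719070799748422591028658176.
As a reduced fraction: E[X] = 284477132150106050410604525/286511799958070431838109696 ≈ 0.992898.
Is E[X] < 1? YES.
Since E[X] < 1, there exists a 6-coloring of K_{4405} with no monochromatic K_9; hence R_6(9) > 4405.

E[X] = 284477132150106050410604525/286511799958070431838109696 ≈ 0.992898; E[X] < 1, so R_6(9) > 4405.


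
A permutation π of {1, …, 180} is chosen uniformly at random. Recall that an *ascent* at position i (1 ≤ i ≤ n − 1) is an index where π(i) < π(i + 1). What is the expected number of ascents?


Write X = Σ X_I over i = 1, …, 179, with X_I the indicator of one ascent.
There are 179 indicators.
For each fixed i, the pair (π(i), π(i+1)) is a uniformly random ordered pair of distinct values from {1, …, 180}; by symmetry P[π(i) < π(i+1)] = 1/2.
By linearity: E[X] = 179 · (1/2) = (180 − 1) · (1/2) = 179/2 ≈ 89.500000.

E[X] = 179/2 = 89.500000.


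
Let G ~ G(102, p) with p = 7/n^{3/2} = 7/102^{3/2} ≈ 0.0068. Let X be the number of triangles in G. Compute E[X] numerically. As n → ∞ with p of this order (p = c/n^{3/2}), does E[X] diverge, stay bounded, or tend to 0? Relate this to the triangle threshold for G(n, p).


Number of potential triangles: C(102, 3) = 171700.
Each occurs with probability p³ ≈ (0.0068)³ ≈ 3.13757e-07.
By linearity: E[X] = C(102, 3)·p³ ≈ 171700 · 3.13757e-07 ≈ 0.054.
Since α = 3/2 > 1, p = c/n^{3/2} = o(1/n) is below the triangle threshold p ~ 1/n. Asymptotically E[X] ~ (c³/6)·n^{3(1−α)} = (7³/6)·n^{-1.5} → 0, so by Markov's inequality G has no triangles w.h.p.

E[X] ≈ 0.054; in regime p = Θ(1/n^{3/2}) E[X] tends to 0 (below the triangle threshold p ~ 1/n).


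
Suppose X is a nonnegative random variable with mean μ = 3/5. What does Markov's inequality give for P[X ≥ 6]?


μ = E[X] = 3/5, a = 6.
Markov: P[X ≥ 6] ≤ μ/a = (3/5)/6 = 1/10.
Numerically: ≈ 0.10000.
(Since a = 6 > μ = 0.60000, the bound 1/10 is < 1 and informative.)

P[X ≥ 6] ≤ 1/10 ≈ 0.10000.


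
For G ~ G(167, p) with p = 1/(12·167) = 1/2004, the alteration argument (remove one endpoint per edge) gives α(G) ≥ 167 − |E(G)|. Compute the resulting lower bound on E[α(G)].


E[|E(G)|] = C(167, 2)·p = 13861 · (1/2004) = 83/12.
E[α(G)] ≥ n − E[|E(G)|] = 167 − 83/12 = 1921/12.
Numerically: ≈ 160.083333.
(This is only a lower bound; the true E[α(G)] may be larger.)

E[α(G)] ≥ 1921/12 ≈ 160.083333.


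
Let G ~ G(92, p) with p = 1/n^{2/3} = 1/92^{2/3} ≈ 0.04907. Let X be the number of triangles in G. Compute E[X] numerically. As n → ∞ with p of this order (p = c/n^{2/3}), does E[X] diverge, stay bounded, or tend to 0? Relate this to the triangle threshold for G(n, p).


Number of potential triangles: C(92, 3) = 125580.
Each occurs with probability p³ ≈ (0.04907)³ ≈ 1.181474e-04.
By linearity: E[X] = C(92, 3)·p³ ≈ 125580 · 1.181474e-04 ≈ 14.8370.
Since α = 2/3 < 1, p = c/n^{2/3} ≫ 1/n is above the triangle threshold p ~ 1/n. Asymptotically E[X] ~ (c³/6)·n^{3(1−α)} = (1³/6)·n^{1} → ∞; triangles are abundant w.h.p.

E[X] ≈ 14.8370; in regime p = Θ(1/n^{2/3}) E[X] diverges (above the triangle threshold p ~ 1/n).


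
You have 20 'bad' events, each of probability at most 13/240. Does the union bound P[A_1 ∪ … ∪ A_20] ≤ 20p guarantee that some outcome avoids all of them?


Union bound: P[∪_{i=1}^{20} A_i] ≤ Σ_i P[A_i] ≤ 20·p = 20·(13/240) = 13/12.
Numerically: 13/12 ≈ 1.0833333.
Is 13/12 < 1? NO.
Since the bound 13/12 is ≥ 1, the union bound is uninformative here; it does NOT by itself certify existence.

20·p = 13/12 ≈ 1.0833333; existence NOT certified by the union bound.


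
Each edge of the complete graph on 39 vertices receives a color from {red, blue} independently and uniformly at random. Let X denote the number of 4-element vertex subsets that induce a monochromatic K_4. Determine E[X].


Let X = Σ_S X_S over the C(39, 4) = 82251 subsets S of size 4, where X_S = 1 if the K_4 on S is monochromatic.
For a fixed S, the K_4 on S has C(4, 2) = 6 edges. P[all 6 edges red] = (1/2)^6, and likewise for blue, so P[monochromatic] = 2·(1/2)^6 = 2^{1 − 6} = 1/32.
By linearity of expectation: E[X] = C(39, 4) · 2^{1 − 6} = 82251 · 1/32 = 82251/32.
Numerically: E[X] ≈ 2570.34375.

E[X] = C(39,4)·2^(1−C(4,2)) = 82251/32 ≈ 2570.34375.


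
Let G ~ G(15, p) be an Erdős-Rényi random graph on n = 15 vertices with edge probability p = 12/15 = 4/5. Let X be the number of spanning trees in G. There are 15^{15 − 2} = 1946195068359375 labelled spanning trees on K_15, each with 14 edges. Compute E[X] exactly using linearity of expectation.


K_15 has 15^{15 − 2} = 1946195068359375 labelled spanning trees.
For each such spanning tree H, let X_H = 1 if all 14 edges of H are present in G. Then P[X_H = 1] = p^{14} = (4/5)^{14} = 268435456/6103515625.
By linearity of expectation: E[X] = Σ_H E[X_H] = 1946195068359375 · p^{14} = 1946195068359375 · 268435456/6103515625 = 427972821516288/5.
Numerically: E[X] ≈ 8.56e+13.

E[X] = 1946195068359375 · (4/5)^{14} = 427972821516288/5 ≈ 8.56e+13.


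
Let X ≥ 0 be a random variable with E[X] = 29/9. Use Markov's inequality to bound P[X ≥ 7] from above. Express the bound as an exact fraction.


μ = E[X] = 29/9, a = 7.
Markov: P[X ≥ 7] ≤ μ/a = (29/9)/7 = 29/63.
Numerically: ≈ 0.460.
(Since a = 7 > μ = 3.222, the bound 29/63 is < 1 and informative.)

P[X ≥ 7] ≤ 29/63 ≈ 0.460.


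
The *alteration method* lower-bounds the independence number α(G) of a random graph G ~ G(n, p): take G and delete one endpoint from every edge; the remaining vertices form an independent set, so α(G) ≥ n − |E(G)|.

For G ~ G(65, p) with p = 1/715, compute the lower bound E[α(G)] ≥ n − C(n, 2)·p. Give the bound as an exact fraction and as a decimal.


E[|E(G)|] = C(65, 2)·p = 2080 · (1/715) = 32/11.
E[α(G)] ≥ n − E[|E(G)|] = 65 − 32/11 = 683/11.
Numerically: ≈ 62.091.
(This is only a lower bound; the true E[α(G)] may be larger.)

E[α(G)] ≥ 683/11 ≈ 62.091.


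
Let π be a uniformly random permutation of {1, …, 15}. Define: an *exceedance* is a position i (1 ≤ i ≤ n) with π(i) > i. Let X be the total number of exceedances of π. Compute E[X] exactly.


Write X = Σ_{i=1}^{15} X_i, where X_i = 1_{π(i) > i}.
For each fixed i, π(i) is uniform over {1, …, 15} (marginal of a uniform permutation), so P[π(i) > i] = (n − i)/n. Summing: Σ_{i=1}^{15} (n − i)/n = (0 + 1 + … + 14)/15 = 15(15 − 1)/(2·15) = (15 − 1)/2.
Hence E[X] = Σ_{i=1}^{15} (15 − i)/15 = 7 ≈ 7.0000.

E[X] = 7 = 7.0000.


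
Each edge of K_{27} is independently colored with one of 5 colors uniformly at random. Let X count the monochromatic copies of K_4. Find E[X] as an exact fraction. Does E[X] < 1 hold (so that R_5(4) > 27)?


E[X] = C(27, 4) · 5^{1 − 6} = 17550 · 5^{−5} = 17550/3125.
As a reduced fraction: E[X] = 702/125 ≈ 5.616.
Is E[X] < 1? NO.
Since E[X] ≥ 1, the first-moment bound is inconclusive at n = 27; it does NOT by itself certify R_5(4) > 27.

E[X] = 702/125 ≈ 5.616; E[X] ≥ 1; first-moment method inconclusive here.


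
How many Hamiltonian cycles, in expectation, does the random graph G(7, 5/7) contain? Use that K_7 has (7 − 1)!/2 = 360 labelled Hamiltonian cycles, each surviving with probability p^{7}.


K_7 has (7 − 1)!/2 = 360 labelled Hamiltonian cycles.
For each such Hamiltonian cycle H, let X_H = 1 if all 7 edges of H are present in G. Then P[X_H = 1] = p^{7} = (5/7)^{7} = 78125/823543.
By linearity: E[X] = Σ_H E[X_H] = 360 · p^{7} = 360 · 78125/823543 = 28125000/823543.
Numerically: E[X] ≈ 34.15.

E[X] = 360 · (5/7)^{7} = 28125000/823543 ≈ 34.15.


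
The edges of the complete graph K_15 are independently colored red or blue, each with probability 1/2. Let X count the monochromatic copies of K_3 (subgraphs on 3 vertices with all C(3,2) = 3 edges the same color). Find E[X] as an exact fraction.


Let X = Σ_S X_S over the C(15, 3) = 455 subsets S of size 3, where X_S = 1 if the K_3 on S is monochromatic.
For a fixed S, the K_3 on S has C(3, 2) = 3 edges. P[all 3 edges red] = (1/2)^3, and likewise for blue, so P[monochromatic] = 2·(1/2)^3 = 2^{1 − 3} = 1/4.
By linearity of expectation: E[X] = C(15, 3) · 2^{1 − 3} = 455 · 1/4 = 455/4.
Numerically: E[X] ≈ 113.750.

E[X] = C(15,3)·2^(1−C(3,2)) = 455/4 ≈ 113.750.


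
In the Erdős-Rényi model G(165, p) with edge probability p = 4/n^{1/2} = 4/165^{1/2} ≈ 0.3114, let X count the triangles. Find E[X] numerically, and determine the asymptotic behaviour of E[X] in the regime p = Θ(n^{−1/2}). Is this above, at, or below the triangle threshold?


Number of potential triangles: C(165, 3) = 735130.
Each occurs with probability p³ ≈ (0.3114)³ ≈ 3.019632e-02.
By linearity: E[X] = C(165, 3)·p³ ≈ 735130 · 3.019632e-02 ≈ 22198.2227.
Since α = 1/2 < 1, p = c/n^{1/2} ≫ 1/n is above the triangle threshold p ~ 1/n. Asymptotically E[X] ~ (c³/6)·n^{3(1−α)} = (4³/6)·n^{1.5} → ∞; triangles are abundant w.h.p.

E[X] ≈ 22198.2227; in regime p = Θ(1/n^{1/2}) E[X] diverges (above the triangle threshold p ~ 1/n).


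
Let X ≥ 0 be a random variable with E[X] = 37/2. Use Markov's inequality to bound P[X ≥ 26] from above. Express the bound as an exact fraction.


μ = E[X] = 37/2, a = 26.
Markov: P[X ≥ 26] ≤ μ/a = (37/2)/26 = 37/52.
Numerically: ≈ 0.71154.
(Since a = 26 > μ = 18.50000, the bound 37/52 is < 1 and informative.)

P[X ≥ 26] ≤ 37/52 ≈ 0.71154.


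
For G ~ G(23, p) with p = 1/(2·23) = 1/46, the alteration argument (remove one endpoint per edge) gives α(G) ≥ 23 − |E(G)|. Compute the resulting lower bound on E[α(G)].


E[|E(G)|] = C(23, 2)·p = 253 · (1/46) = 11/2.
E[α(G)] ≥ n − E[|E(G)|] = 23 − 11/2 = 35/2.
Numerically: ≈ 17.500.
(This is only a lower bound; the true E[α(G)] may be larger.)

E[α(G)] ≥ 35/2 ≈ 17.500.


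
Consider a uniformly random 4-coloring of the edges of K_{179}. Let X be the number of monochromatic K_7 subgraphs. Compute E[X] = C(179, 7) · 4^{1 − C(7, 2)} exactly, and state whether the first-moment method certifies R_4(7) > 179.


E[X] = C(179, 7) · 4^{1 − 21} = 1037437234460 · 4^{−20} = 1037437234460/1099511627776.
As a reduced fraction: E[X] = 259359308615/274877906944 ≈ 0.94354.
Is E[X] < 1? YES.
Since E[X] < 1, there exists a 4-coloring of K_{179} with no monochromatic K_7; hence R_4(7) > 179.

E[X] = 259359308615/274877906944 ≈ 0.94354; E[X] < 1, so R_4(7) > 179.


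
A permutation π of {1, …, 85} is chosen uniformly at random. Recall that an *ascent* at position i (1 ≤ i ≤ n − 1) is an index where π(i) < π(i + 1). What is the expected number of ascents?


Write X = Σ X_I over i = 1, …, 84, with X_I the indicator of one ascent.
There are 84 indicators.
For each fixed i, the pair (π(i), π(i+1)) is a uniformly random ordered pair of distinct values from {1, …, 85}; by symmetry P[π(i) < π(i+1)] = 1/2.
By linearity: E[X] = 84 · (1/2) = (85 − 1) · (1/2) = 42 ≈ 42.00000.

E[X] = 42 = 42.00000.


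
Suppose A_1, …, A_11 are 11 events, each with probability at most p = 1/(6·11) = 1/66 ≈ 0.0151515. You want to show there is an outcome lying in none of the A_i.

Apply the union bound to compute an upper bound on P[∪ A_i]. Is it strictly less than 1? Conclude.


Union bound: P[∪_{i=1}^{11} A_i] ≤ Σ_i P[A_i] ≤ 11·p = 11·(1/66) = 1/6.
Numerically: 1/6 ≈ 0.1666667.
Is 1/6 < 1? YES.
Since P[∪ A_i] ≤ 1/6 < 1, the complement has P[∩ A_i^c] ≥ 1 − 1/6 = 5/6 > 0, so some outcome avoids every A_i.

11·p = 1/6 ≈ 0.1666667; existence CERTIFIED by the union bound.


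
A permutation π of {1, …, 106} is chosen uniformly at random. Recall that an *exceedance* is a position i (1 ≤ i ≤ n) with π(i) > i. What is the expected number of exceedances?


Write X = Σ_{i=1}^{106} X_i, where X_i = 1_{π(i) > i}.
For each fixed i, π(i) is uniform over {1, …, 106} (marginal of a uniform permutation), so P[π(i) > i] = (n − i)/n. Summing: Σ_{i=1}^{106} (n − i)/n = (0 + 1 + … + 105)/106 = 106(106 − 1)/(2·106) = (106 − 1)/2.
Hence E[X] = Σ_{i=1}^{106} (106 − i)/106 = 105/2 ≈ 52.50000.

E[X] = 105/2 = 52.50000.


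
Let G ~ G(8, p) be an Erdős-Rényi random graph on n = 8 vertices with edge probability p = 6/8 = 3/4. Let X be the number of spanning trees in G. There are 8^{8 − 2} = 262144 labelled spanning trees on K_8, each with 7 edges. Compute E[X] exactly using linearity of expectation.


K_8 has 8^{8 − 2} = 262144 labelled spanning trees.
For each such spanning tree H, let X_H = 1 if all 7 edges of H are present in G. Then P[X_H = 1] = p^{7} = (3/4)^{7} = 2187/16384.
By linearity: E[X] = Σ_H E[X_H] = 262144 · p^{7} = 262144 · 2187/16384 = 34992.
Numerically: E[X] ≈ 34992.

E[X] = 262144 · (3/4)^{7} = 34992 ≈ 34992.


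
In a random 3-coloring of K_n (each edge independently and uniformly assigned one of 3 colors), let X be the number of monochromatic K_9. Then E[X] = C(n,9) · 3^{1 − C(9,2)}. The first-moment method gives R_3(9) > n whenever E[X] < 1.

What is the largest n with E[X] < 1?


We need C(n, 9) · 3^{1 − 36} < 1, i.e. C(n, 9) < 3^{36 − 1} = 50031545098999707.
Check values of n near the boundary:
  n = 300: C(300, 9) = 48052241692154700; 48052241692154700 < 50031545098999707? YES
  n = 301: C(301, 9) = 49533303936090975; 49533303936090975 < 50031545098999707? YES
  n = 302: C(302, 9) = 51054804739588650; 51054804739588650 < 50031545098999707? NO
  n = 303: C(303, 9) = 52617706925494425; 52617706925494425 < 50031545098999707? NO
The largest n with C(n, 9) < 50031545098999707 is n = 301 (where E[X] = 16511101312030325/16677181699666569 ≈ 0.9900415). Hence R_3(9) > 301, i.e. R_3(9) ≥ 302.

Largest n = 301; hence R_3(9) > 301.


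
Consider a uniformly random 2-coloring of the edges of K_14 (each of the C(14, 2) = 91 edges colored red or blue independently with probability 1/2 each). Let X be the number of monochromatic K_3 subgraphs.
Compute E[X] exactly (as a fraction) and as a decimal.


Let X = Σ_S X_S over the C(14, 3) = 364 subsets S of size 3, where X_S = 1 if the K_3 on S is monochromatic.
For a fixed S, the K_3 on S has C(3, 2) = 3 edges. P[all 3 edges red] = (1/2)^3, and likewise for blue, so P[monochromatic] = 2·(1/2)^3 = 2^{1 − 3} = 1/4.
By linearity: E[X] = C(14, 3) · 2^{1 − 3} = 364 · 1/4 = 91.
Numerically: E[X] ≈ 91.000000.

E[X] = C(14,3)·2^(1−C(3,2)) = 91 ≈ 91.000000.


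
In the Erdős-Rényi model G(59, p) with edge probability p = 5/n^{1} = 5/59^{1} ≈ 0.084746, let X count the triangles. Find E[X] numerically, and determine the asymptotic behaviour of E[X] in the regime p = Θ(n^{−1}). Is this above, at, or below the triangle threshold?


Number of potential triangles: C(59, 3) = 32509.
Each occurs with probability p³ ≈ (0.084746)³ ≈ 6.0863087e-04.
By linearity: E[X] = C(59, 3)·p³ ≈ 32509 · 6.0863087e-04 ≈ 19.78598.
Here α = 1, so p = 5/n is exactly at the triangle threshold p ~ 1/n. Asymptotically E[X] → c³/6 = 5³/6 = 125/6 ≈ 20.83333, a bounded constant. In this regime the triangle count is asymptotically Poisson(c³/6).

E[X] ≈ 19.78598; in regime p = Θ(1/n^{1}) E[X] stays bounded (at the triangle threshold p ~ 1/n).


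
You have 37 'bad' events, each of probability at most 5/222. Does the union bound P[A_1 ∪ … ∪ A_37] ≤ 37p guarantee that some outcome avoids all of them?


Union bound: P[∪_{i=1}^{37} A_i] ≤ Σ_i P[A_i] ≤ 37·p = 37·(5/222) = 5/6.
Numerically: 5/6 ≈ 0.833.
Is 5/6 < 1? YES.
Since P[∪ A_i] ≤ 5/6 < 1, the complement has P[∩ A_i^c] ≥ 1 − 5/6 = 1/6 > 0, so some outcome avoids every A_i.

37·p = 5/6 ≈ 0.833; existence CERTIFIED by the union bound.


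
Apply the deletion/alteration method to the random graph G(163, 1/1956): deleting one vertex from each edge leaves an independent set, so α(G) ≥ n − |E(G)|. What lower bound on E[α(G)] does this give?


E[|E(G)|] = C(163, 2)·p = 13203 · (1/1956) = 27/4.
E[α(G)] ≥ n − E[|E(G)|] = 163 − 27/4 = 625/4.
Numerically: ≈ 156.2500.
(This is only a lower bound; the true E[α(G)] may be larger.)

E[α(G)] ≥ 625/4 ≈ 156.2500.


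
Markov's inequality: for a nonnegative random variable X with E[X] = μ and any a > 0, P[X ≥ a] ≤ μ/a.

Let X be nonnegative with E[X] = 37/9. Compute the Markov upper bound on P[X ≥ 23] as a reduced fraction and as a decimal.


μ = E[X] = 37/9, a = 23.
Markov: P[X ≥ 23] ≤ μ/a = (37/9)/23 = 37/207.
Numerically: ≈ 0.17874.
(Since a = 23 > μ = 4.11111, the bound 37/207 is < 1 and informative.)

P[X ≥ 23] ≤ 37/207 ≈ 0.17874.


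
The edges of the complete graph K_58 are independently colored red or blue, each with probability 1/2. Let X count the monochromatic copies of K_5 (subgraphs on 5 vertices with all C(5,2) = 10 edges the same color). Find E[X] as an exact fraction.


Let X = Σ_S X_S over the C(58, 5) = 4582116 subsets S of size 5, where X_S = 1 if the K_5 on S is monochromatic.
For a fixed S, the K_5 on S has C(5, 2) = 10 edges. P[all 10 edges red] = (1/2)^10, and likewise for blue, so P[monochromatic] = 2·(1/2)^10 = 2^{1 − 10} = 1/512.
By linearity: E[X] = C(58, 5) · 2^{1 − 10} = 4582116 · 1/512 = 1145529/128.
Numerically: E[X] ≈ 8949.445.

E[X] = C(58,5)·2^(1−C(5,2)) = 1145529/128 ≈ 8949.445.


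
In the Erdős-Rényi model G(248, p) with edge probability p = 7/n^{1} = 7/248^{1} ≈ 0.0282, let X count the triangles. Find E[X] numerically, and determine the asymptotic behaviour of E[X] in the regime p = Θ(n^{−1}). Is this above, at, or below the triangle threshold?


Number of potential triangles: C(248, 3) = 2511496.
Each occurs with probability p³ ≈ (0.0282)³ ≈ 2.24874e-05.
By linearity: E[X] = C(248, 3)·p³ ≈ 2511496 · 2.24874e-05 ≈ 56.477.
Here α = 1, so p = 7/n is exactly at the triangle threshold p ~ 1/n. Asymptotically E[X] → c³/6 = 7³/6 = 343/6 ≈ 57.167, a bounded constant. In this regime the triangle count is asymptotically Poisson(c³/6).

E[X] ≈ 56.477; in regime p = Θ(1/n^{1}) E[X] stays bounded (at the triangle threshold p ~ 1/n).


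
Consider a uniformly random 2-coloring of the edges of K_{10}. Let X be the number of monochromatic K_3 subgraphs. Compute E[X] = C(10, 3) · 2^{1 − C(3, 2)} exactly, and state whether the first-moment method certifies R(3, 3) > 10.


E[X] = C(10, 3) · 2^{1 − 3} = 120 · 2^{−2} = 120/4.
As a reduced fraction: E[X] = 30 ≈ 30.000000.
Is E[X] < 1? NO.
Since E[X] ≥ 1, the first-moment bound is inconclusive at n = 10; it does NOT by itself certify R(3, 3) > 10.

E[X] = 30 ≈ 30.000000; E[X] ≥ 1; first-moment method inconclusive here.


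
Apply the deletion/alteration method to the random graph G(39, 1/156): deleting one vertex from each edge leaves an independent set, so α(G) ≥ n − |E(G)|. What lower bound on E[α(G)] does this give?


E[|E(G)|] = C(39, 2)·p = 741 · (1/156) = 19/4.
E[α(G)] ≥ n − E[|E(G)|] = 39 − 19/4 = 137/4.
Numerically: ≈ 34.25000.
(This is only a lower bound; the true E[α(G)] may be larger.)

E[α(G)] ≥ 137/4 ≈ 34.25000.


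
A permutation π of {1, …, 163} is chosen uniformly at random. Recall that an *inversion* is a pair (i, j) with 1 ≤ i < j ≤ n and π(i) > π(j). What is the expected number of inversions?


Write X = Σ X_I over the C(163, 2) = 13203 pairs i < j, with X_I the indicator of one inversion.
There are 13203 indicators.
For each fixed pair i < j, the values π(i) and π(j) are two distinct elements of {1, …, 163} in uniformly random order; by symmetry P[π(i) > π(j)] = 1/2.
By linearity: E[X] = 13203 · (1/2) = C(163, 2) · (1/2) = 13203/2 = 13203/2 ≈ 6601.500000.

E[X] = 13203/2 = 6601.500000.


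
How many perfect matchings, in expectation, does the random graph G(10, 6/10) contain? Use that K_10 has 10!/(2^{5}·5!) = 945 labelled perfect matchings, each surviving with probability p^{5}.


K_10 has 10!/(2^{5}·5!) = 945 labelled perfect matchings.
For each such perfect matching H, let X_H = 1 if all 5 edges of H are present in G. Then P[X_H = 1] = p^{5} = (3/5)^{5} = 243/3125.
By linearity of expectation: E[X] = Σ_H E[X_H] = 945 · p^{5} = 945 · 243/3125 = 45927/625.
Numerically: E[X] ≈ 73.5.

E[X] = 945 · (3/5)^{5} = 45927/625 ≈ 73.5.


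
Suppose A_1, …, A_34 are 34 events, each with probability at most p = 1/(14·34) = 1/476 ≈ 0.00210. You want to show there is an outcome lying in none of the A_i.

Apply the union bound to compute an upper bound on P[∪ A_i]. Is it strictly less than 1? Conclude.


Union bound: P[∪_{i=1}^{34} A_i] ≤ Σ_i P[A_i] ≤ 34·p = 34·(1/476) = 1/14.
Numerically: 1/14 ≈ 0.07143.
Is 1/14 < 1? YES.
Since P[∪ A_i] ≤ 1/14 < 1, the complement has P[∩ A_i^c] ≥ 1 − 1/14 = 13/14 > 0, so some outcome avoids every A_i.

34·p = 1/14 ≈ 0.07143; existence CERTIFIED by the union bound.


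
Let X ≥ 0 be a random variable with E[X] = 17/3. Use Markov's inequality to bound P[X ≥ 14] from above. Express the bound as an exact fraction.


μ = E[X] = 17/3, a = 14.
Markov: P[X ≥ 14] ≤ μ/a = (17/3)/14 = 17/42.
Numerically: ≈ 0.405.
(Since a = 14 > μ = 5.667, the bound 17/42 is < 1 and informative.)

P[X ≥ 14] ≤ 17/42 ≈ 0.405.


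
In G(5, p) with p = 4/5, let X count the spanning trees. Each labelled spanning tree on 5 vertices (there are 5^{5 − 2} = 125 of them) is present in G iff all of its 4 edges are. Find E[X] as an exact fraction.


K_5 has 5^{5 − 2} = 125 labelled spanning trees.
For each such spanning tree H, let X_H = 1 if all 4 edges of H are present in G. Then P[X_H = 1] = p^{4} = (4/5)^{4} = 256/625.
By linearity: E[X] = Σ_H E[X_H] = 125 · p^{4} = 125 · 256/625 = 256/5.
Numerically: E[X] ≈ 51.2.

E[X] = 125 · (4/5)^{4} = 256/5 ≈ 51.2.


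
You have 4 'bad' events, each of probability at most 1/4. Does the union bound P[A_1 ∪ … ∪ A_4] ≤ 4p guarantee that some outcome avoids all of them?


Union bound: P[∪_{i=1}^{4} A_i] ≤ Σ_i P[A_i] ≤ 4·p = 4·(1/4) = 1.
Numerically: 1 ≈ 1.000.
Is 1 < 1? NO.
Since the bound 1 is ≥ 1, the union bound is uninformative here; it does NOT by itself certify existence.

4·p = 1 ≈ 1.000; existence NOT certified by the union bound.


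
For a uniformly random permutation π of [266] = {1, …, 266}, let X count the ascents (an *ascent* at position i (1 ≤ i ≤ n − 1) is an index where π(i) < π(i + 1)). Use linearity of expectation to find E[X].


Write X = Σ X_I over i = 1, …, 265, with X_I the indicator of one ascent.
There are 265 indicators.
For each fixed i, the pair (π(i), π(i+1)) is a uniformly random ordered pair of distinct values from {1, …, 266}; by symmetry P[π(i) < π(i+1)] = 1/2.
By linearity: E[X] = 265 · (1/2) = (266 − 1) · (1/2) = 265/2 ≈ 132.50000.

E[X] = 265/2 = 132.50000.


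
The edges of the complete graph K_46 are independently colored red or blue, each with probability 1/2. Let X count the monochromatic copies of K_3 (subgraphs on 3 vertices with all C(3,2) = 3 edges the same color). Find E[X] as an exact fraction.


Let X = Σ_S X_S over the C(46, 3) = 15180 subsets S of size 3, where X_S = 1 if the K_3 on S is monochromatic.
For a fixed S, the K_3 on S has C(3, 2) = 3 edges. P[all 3 edges red] = (1/2)^3, and likewise for blue, so P[monochromatic] = 2·(1/2)^3 = 2^{1 − 3} = 1/4.
By linearity of expectation: E[X] = C(46, 3) · 2^{1 − 3} = 15180 · 1/4 = 3795.
Numerically: E[X] ≈ 3795.0000.

E[X] = C(46,3)·2^(1−C(3,2)) = 3795 ≈ 3795.0000.


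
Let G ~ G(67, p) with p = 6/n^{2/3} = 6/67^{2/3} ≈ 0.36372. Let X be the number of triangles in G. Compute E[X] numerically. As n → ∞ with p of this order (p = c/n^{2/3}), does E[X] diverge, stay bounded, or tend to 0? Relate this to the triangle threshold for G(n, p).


Number of potential triangles: C(67, 3) = 47905.
Each occurs with probability p³ ≈ (0.36372)³ ≈ 4.8117621e-02.
By linearity: E[X] = C(67, 3)·p³ ≈ 47905 · 4.8117621e-02 ≈ 2305.07463.
Since α = 2/3 < 1, p = c/n^{2/3} ≫ 1/n is above the triangle threshold p ~ 1/n. Asymptotically E[X] ~ (c³/6)·n^{3(1−α)} = (6³/6)·n^{1} → ∞; triangles are abundant w.h.p.

E[X] ≈ 2305.07463; in regime p = Θ(1/n^{2/3}) E[X] diverges (above the triangle threshold p ~ 1/n).


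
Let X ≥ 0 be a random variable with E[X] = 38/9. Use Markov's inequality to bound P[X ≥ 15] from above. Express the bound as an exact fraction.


μ = E[X] = 38/9, a = 15.
Markov: P[X ≥ 15] ≤ μ/a = (38/9)/15 = 38/135.
Numerically: ≈ 0.281.
(Since a = 15 > μ = 4.222, the bound 38/135 is < 1 and informative.)

P[X ≥ 15] ≤ 38/135 ≈ 0.281.


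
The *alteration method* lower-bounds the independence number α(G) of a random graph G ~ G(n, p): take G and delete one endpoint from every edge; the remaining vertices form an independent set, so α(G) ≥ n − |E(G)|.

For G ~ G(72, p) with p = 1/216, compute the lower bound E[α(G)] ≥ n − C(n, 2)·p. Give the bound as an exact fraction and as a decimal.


E[|E(G)|] = C(72, 2)·p = 2556 · (1/216) = 71/6.
E[α(G)] ≥ n − E[|E(G)|] = 72 − 71/6 = 361/6.
Numerically: ≈ 60.167.
(This is only a lower bound; the true E[α(G)] may be larger.)

E[α(G)] ≥ 361/6 ≈ 60.167.


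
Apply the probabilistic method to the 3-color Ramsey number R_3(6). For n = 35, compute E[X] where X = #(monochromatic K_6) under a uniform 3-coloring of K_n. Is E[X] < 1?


E[X] = C(35, 6) · 3^{1 − 15} = 1623160 · 3^{−14} = 1623160/4782969.
As a reduced fraction: E[X] = 1623160/4782969 ≈ 0.3393624.
Is E[X] < 1? YES.
Since E[X] < 1, there exists a 3-coloring of K_{35} with no monochromatic K_6; hence R_3(6) > 35.

E[X] = 1623160/4782969 ≈ 0.3393624; E[X] < 1, so R_3(6) > 35.


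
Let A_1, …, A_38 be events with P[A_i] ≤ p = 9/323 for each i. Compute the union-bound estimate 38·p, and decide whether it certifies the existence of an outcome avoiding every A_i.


Union bound: P[∪_{i=1}^{38} A_i] ≤ Σ_i P[A_i] ≤ 38·p = 38·(9/323) = 18/17.
Numerically: 18/17 ≈ 1.0588235.
Is 18/17 < 1? NO.
Since the bound 18/17 is ≥ 1, the union bound is uninformative here; it does NOT by itself certify existence.

38·p = 18/17 ≈ 1.0588235; existence NOT certified by the union bound.
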